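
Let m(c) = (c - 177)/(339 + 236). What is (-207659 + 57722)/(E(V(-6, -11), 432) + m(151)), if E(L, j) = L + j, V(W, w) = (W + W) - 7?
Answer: -86213775/237449 ≈ -363.08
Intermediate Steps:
m(c) = -177/575 + c/575 (m(c) = (-177 + c)/575 = (-177 + c)*(1/575) = -177/575 + c/575)
V(W, w) = -7 + 2*W (V(W, w) = 2*W - 7 = -7 + 2*W)
(-207659 + 57722)/(E(V(-6, -11), 432) + m(151)) = (-207659 + 57722)/(((-7 + 2*(-6)) + 432) + (-177/575 + (1/575)*151)) = -149937/(((-7 - 12) + 432) + (-177/575 + 151/575)) = -149937/((-19 + 432) - 26/575) = -149937/(413 - 26/575) = -149937/237449/575 = -149937*575/237449 = -86213775/237449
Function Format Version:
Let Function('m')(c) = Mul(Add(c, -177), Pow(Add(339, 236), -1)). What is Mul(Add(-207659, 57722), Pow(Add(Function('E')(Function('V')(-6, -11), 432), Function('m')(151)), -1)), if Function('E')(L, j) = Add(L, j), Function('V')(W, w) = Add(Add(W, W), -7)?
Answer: Rational(-86213775, 237449) ≈ -363.08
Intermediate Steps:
Function('m')(c) = Add(Rational(-177, 575), Mul(Rational(1, 575), c)) (Function('m')(c) = Mul(Add(-177, c), Pow(575, -1)) = Mul(Add(-177, c), Rational(1, 575)) = Add(Rational(-177, 575), Mul(Rational(1, 575), c)))
Function('V')(W, w) = Add(-7, Mul(2, W)) (Function('V')(W, w) = Add(Mul(2, W), -7) = Add(-7, Mul(2, W)))
Mul(Add(-207659, 57722), Pow(Add(Function('E')(Function('V')(-6, -11), 432), Function('m')(151)), -1)) = Mul(Add(-207659, 57722), Pow(Add(Add(Add(-7, Mul(2, -6)), 432), Add(Rational(-177, 575), Mul(Rational(1, 575), 151))), -1)) = Mul(-149937, Pow(Add(Add(Add(-7, -12), 432), Add(Rational(-177, 575), Rational(151, 575))), -1)) = Mul(-149937, Pow(Add(Add(-19, 432), Rational(-26, 575)), -1)) = Mul(-149937, Pow(Add(413, Rational(-26, 575)), -1)) = Mul(-149937, Pow(Rational(237449, 575), -1)) = Mul(-149937, Rational(575, 237449)) = Rational(-86213775, 237449)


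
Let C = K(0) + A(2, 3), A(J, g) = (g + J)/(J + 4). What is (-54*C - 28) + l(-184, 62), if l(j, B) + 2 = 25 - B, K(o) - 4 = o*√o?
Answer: -328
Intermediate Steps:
K(o) = 4 + o^(3/2) (K(o) = 4 + o*√o = 4 + o^(3/2))
A(J, g) = (J + g)/(4 + J)
C = 29/6 (C = (4 + 0^(3/2)) + (2 + 3)/(4 + 2) = (4 + 0) + 5/6 = 4 + (⅙)*5 = 4 + ⅚ = 29/6 ≈ 4.8333)
l(j, B) = 23 - B (l(j, B) = -2 + (25 - B) = 23 - B)
(-54*C - 28) + l(-184, 62) = (-54*29/6 - 28) + (23 - 1*62) = (-261 - 28) + (23 - 62) = -289 - 39 = -328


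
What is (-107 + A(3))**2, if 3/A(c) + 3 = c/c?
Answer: 47089/4 ≈ 11772.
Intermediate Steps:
A(c) = -3/2 (A(c) = 3/(-3 + c/c) = 3/(-3 + 1) = 3/(-2) = 3*(-1/2) = -3/2)
(-107 + A(3))**2 = (-107 - 3/2)**2 = (-217/2)**2 = 47089/4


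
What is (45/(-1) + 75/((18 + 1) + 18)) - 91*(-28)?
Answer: 92686/37 ≈ 2505.0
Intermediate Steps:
(45/(-1) + 75/((18 + 1) + 18)) - 91*(-28) = (45*(-1) + 75/(19 + 18)) + 2548 = (-45 + 75/37) + 2548 = -1590/37 + 2548 = 92686/37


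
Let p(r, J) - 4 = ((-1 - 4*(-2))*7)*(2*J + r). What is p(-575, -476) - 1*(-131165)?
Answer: 56346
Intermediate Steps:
p(r, J) = 4 + 49*r + 98*J (p(r, J) = 4 + ((-1 - 4*(-2))*7)*(2*J + r) = 4 + ((-1 + 8)*7)*(r + 2*J) = 4 + (7*7)*(r + 2*J) = 4 + 49*(r + 2*J) = 4 + (49*r + 98*J) = 4 + 49*r + 98*J)
p(-575, -476) - 1*(-131165) = (4 + 49*(-575) + 98*(-476)) - 1*(-131165) = (4 - 28175 - 46648) + 131165 = -74819 + 131165 = 56346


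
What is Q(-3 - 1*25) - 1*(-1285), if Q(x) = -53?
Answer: 1232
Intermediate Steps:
Q(-3 - 1*25) - 1*(-1285) = -53 - 1*(-1285) = -53 + 1285 = 1232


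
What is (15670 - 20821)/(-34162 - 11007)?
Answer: 303/2657 ≈ 0.11404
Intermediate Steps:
(15670 - 20821)/(-34162 - 11007) = -5151/(-45169) = -5151*(-1/45169) = 303/2657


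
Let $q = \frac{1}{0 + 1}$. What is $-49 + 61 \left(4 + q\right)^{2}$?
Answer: $1476$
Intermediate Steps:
$q = 1$ ($q = 1^{-1} = 1$)
$-49 + 61 \left(4 + q\right)^{2} = -49 + 61 \left(4 + 1\right)^{2} = -49 + 61 \cdot 5^{2} = -49 + 61 \cdot 25 = -49 + 1525 = 1476$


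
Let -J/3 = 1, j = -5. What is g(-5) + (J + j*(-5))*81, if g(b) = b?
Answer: 1777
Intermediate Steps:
J = -3 (J = -3*1 = -3)
g(-5) + (J + j*(-5))*81 = -5 + (-3 - 5*(-5))*81 = -5 + (-3 + 25)*81 = -5 + 22*81 = -5 + 1782 = 1777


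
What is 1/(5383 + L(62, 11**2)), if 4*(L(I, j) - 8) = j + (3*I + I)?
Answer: 4/21933 ≈ 0.00018237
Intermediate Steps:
L(I, j) = 8 + I + j/4 (L(I, j) = 8 + (j + (3*I + I))/4 = 8 + (j + 4*I)/4 = 8 + (I + j/4) = 8 + I + j/4)
1/(5383 + L(62, 11**2)) = 1/(5383 + (8 + 62 + (1/4)*11**2)) = 1/(5383 + (8 + 62 + (1/4)*121)) = 1/(5383 + (8 + 62 + 121/4)) = 1/(5383 + 401/4) = 1/(21933/4) = 4/21933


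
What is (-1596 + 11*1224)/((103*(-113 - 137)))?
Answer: -5934/12875 ≈ -0.46089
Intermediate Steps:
(-1596 + 11*1224)/((103*(-113 - 137))) = (-1596 + 13464)/((103*(-250))) = 11868/(-25750) = 11868*(-1/25750) = -5934/12875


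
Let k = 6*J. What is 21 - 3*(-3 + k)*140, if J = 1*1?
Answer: -1239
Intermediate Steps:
J = 1
k = 6 (k = 6*1 = 6)
21 - 3*(-3 + k)*140 = 21 - 3*(-3 + 6)*140 = 21 - 3*3*140 = 21 - 9*140 = 21 - 1260 = -1239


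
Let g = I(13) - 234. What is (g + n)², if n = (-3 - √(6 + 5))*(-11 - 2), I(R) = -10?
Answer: 43884 - 5330*√11 ≈ 26206.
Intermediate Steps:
n = 39 + 13*√11 (n = (-3 - √11)*(-13) = 39 + 13*√11 ≈ 82.116)
g = -244 (g = -10 - 234 = -244)
(g + n)² = (-244 + (39 + 13*√11))² = (-205 + 13*√11)²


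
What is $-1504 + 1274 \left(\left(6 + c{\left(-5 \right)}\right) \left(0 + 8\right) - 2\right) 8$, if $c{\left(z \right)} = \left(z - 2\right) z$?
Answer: $3321088$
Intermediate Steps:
$c{\left(z \right)} = z \left(-2 + z\right)$ ($c{\left(z \right)} = \left(-2 + z\right) z = z \left(-2 + z\right)$)
$-1504 + 1274 \left(\left(6 + c{\left(-5 \right)}\right) \left(0 + 8\right) - 2\right) 8 = -1504 + 1274 \left(\left(6 - 5 \left(-2 - 5\right)\right) \left(0 + 8\right) - 2\right) 8 = -1504 + 1274 \left(\left(6 - -35\right) 8 - 2\right) 8 = -1504 + 1274 \left(\left(6 + 35\right) 8 - 2\right) 8 = -1504 + 1274 \left(41 \cdot 8 - 2\right) 8 = -1504 + 1274 \left(328 - 2\right) 8 = -1504 + 1274 \cdot 326 \cdot 8 = -1504 + 1274 \cdot 2608 = -1504 + 3322592 = 3321088$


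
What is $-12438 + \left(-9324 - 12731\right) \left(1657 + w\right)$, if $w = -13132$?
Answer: $253068687$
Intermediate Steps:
$-12438 + \left(-9324 - 12731\right) \left(1657 + w\right) = -12438 + \left(-9324 - 12731\right) \left(1657 - 13132\right) = -12438 - -253081125 = -12438 + 253081125 = 253068687$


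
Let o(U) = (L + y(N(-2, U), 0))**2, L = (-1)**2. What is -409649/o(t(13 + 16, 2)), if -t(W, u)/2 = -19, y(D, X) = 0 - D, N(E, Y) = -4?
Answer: -409649/25 ≈ -16386.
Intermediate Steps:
L = 1
y(D, X) = -D
t(W, u) = 38 (t(W, u) = -2*(-19) = 38)
o(U) = 25 (o(U) = (1 - 1*(-4))**2 = (1 + 4)**2 = 5**2 = 25)
-409649/o(t(13 + 16, 2)) = -409649/25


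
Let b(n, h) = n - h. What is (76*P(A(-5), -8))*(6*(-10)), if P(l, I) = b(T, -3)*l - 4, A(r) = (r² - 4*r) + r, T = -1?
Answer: -346560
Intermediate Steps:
A(r) = r² - 3*r
P(l, I) = -4 + 2*l (P(l, I) = (-1 - 1*(-3))*l - 4 = (-1 + 3)*l - 4 = 2*l - 4 = -4 + 2*l)
(76*P(A(-5), -8))*(6*(-10)) = (76*(-4 + 2*(-5*(-3 - 5))))*(6*(-10)) = (76*(-4 + 2*(-5*(-8))))*(-60) = (76*(-4 + 2*40))*(-60) = (76*(-4 + 80))*(-60) = (76*76)*(-60) = 5776*(-60) = -346560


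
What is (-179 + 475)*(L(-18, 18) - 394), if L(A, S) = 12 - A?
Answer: -107744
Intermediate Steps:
(-179 + 475)*(L(-18, 18) - 394) = (-179 + 475)*((12 - 1*(-18)) - 394) = 296*((12 + 18) - 394) = 296*(30 - 394) = 296*(-364) = -107744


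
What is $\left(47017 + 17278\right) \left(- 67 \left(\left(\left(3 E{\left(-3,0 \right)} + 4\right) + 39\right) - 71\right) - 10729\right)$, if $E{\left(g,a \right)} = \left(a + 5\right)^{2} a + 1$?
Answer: $-582126930$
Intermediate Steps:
$E{\left(g,a \right)} = 1 + a \left(5 + a\right)^{2}$ ($E{\left(g,a \right)} = \left(5 + a\right)^{2} a + 1 = a \left(5 + a\right)^{2} + 1 = 1 + a \left(5 + a\right)^{2}$)
$\left(47017 + 17278\right) \left(- 67 \left(\left(\left(3 E{\left(-3,0 \right)} + 4\right) + 39\right) - 71\right) - 10729\right) = \left(47017 + 17278\right) \left(- 67 \left(\left(\left(3 \left(1 + 0 \left(5 + 0\right)^{2}\right) + 4\right) + 39\right) - 71\right) - 10729\right) = 64295 \left(- 67 \left(\left(\left(3 \left(1 + 0 \cdot 5^{2}\right) + 4\right) + 39\right) - 71\right) - 10729\right) = 64295 \left(- 67 \left(\left(\left(3 \left(1 + 0 \cdot 25\right) + 4\right) + 39\right) - 71\right) - 10729\right) = 64295 \left(- 67 \left(\left(\left(3 \left(1 + 0\right) + 4\right) + 39\right) - 71\right) - 10729\right) = 64295 \left(- 67 \left(\left(\left(3 \cdot 1 + 4\right) + 39\right) - 71\right) - 10729\right) = 64295 \left(- 67 \left(\left(\left(3 + 4\right) + 39\right) - 71\right) - 10729\right) = 64295 \left(- 67 \left(\left(7 + 39\right) - 71\right) - 10729\right) = 64295 \left(- 67 \left(46 - 71\right) - 10729\right) = 64295 \left(\left(-67\right) \left(-25\right) - 10729\right) = 64295 \left(1675 - 10729\right) = 64295 \left(-9054\right) = -582126930$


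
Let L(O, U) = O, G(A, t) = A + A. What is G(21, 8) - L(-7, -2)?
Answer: 49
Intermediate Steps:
G(A, t) = 2*A
G(21, 8) - L(-7, -2) = 2*21 - 1*(-7) = 42 + 7 = 49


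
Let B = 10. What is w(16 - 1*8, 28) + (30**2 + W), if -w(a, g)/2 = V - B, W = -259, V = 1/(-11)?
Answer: 7273/11 ≈ 661.18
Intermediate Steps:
V = -1/11 ≈ -0.090909
w(a, g) = 222/11 (w(a, g) = -2*(-1/11 - 1*10) = -2*(-1/11 - 10) = -2*(-111/11) = 222/11)
w(16 - 1*8, 28) + (30**2 + W) = 222/11 + (30**2 - 259) = 222/11 + (900 - 259) = 222/11 + 641 = 7273/11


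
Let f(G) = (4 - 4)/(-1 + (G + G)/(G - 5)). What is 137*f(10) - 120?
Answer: -120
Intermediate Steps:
f(G) = 0 (f(G) = 0/(-1 + (2*G)/(-5 + G)) = 0/(-1 + 2*G/(-5 + G)) = 0)
137*f(10) - 120 = 137*0 - 120 = 0 - 120 = -120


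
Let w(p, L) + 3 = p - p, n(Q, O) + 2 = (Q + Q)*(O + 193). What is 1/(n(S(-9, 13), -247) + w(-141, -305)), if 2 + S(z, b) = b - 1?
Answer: -1/1085 ≈ -0.00092166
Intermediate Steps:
S(z, b) = -3 + b (S(z, b) = -2 + (b - 1) = -2 + (-1 + b) = -3 + b)
n(Q, O) = -2 + 2*Q*(193 + O) (n(Q, O) = -2 + (Q + Q)*(O + 193) = -2 + (2*Q)*(193 + O) = -2 + 2*Q*(193 + O))
w(p, L) = -3 (w(p, L) = -3 + (p - p) = -3 + 0 = -3)
1/(n(S(-9, 13), -247) + w(-141, -305)) = 1/((-2 + 386*(-3 + 13) + 2*(-247)*(-3 + 13)) - 3) = 1/((-2 + 386*10 + 2*(-247)*10) - 3) = 1/((-2 + 3860 - 4940) - 3) = 1/(-1082 - 3) = 1/(-1085) = -1/1085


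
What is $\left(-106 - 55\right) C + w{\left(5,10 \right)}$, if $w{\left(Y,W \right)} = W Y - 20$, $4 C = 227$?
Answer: $- \frac{36427}{4} \approx -9106.8$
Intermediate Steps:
$C = \frac{227}{4}$ ($C = \frac{1}{4} \cdot 227 = \frac{227}{4} \approx 56.75$)
$w{\left(Y,W \right)} = -20 + W Y$
$\left(-106 - 55\right) C + w{\left(5,10 \right)} = \left(-106 - 55\right) \frac{227}{4} + \left(-20 + 10 \cdot 5\right) = \left(-161\right) \frac{227}{4} + \left(-20 + 50\right) = - \frac{36547}{4} + 30 = - \frac{36427}{4}$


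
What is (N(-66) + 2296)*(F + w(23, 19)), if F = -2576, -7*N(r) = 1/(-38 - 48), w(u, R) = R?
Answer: -3534267501/602 ≈ -5.8709e+6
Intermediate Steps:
N(r) = 1/602 (N(r) = -1/(7*(-38 - 48)) = -1/7/(-86) = -1/7*(-1/86) = 1/602)
(N(-66) + 2296)*(F + w(23, 19)) = (1/602 + 2296)*(-2576 + 19) = (1382193/602)*(-2557) = -3534267501/602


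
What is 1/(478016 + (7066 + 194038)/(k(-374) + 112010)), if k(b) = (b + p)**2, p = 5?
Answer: 248171/118629909840 ≈ 2.0920e-6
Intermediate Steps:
k(b) = (5 + b)**2 (k(b) = (b + 5)**2 = (5 + b)**2)
1/(478016 + (7066 + 194038)/(k(-374) + 112010)) = 1/(478016 + (7066 + 194038)/((5 - 374)**2 + 112010)) = 1/(478016 + 201104/((-369)**2 + 112010)) = 1/(478016 + 201104/(136161 + 112010)) = 1/(478016 + 201104/248171) = 1/(118629909840/248171) = 248171/118629909840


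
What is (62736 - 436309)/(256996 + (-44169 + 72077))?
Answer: -373573/284904 ≈ -1.3112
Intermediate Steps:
(62736 - 436309)/(256996 + (-44169 + 72077)) = -373573/(256996 + 27908) = -373573/284904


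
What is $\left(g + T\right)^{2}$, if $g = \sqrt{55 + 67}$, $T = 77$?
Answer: $\left(77 + \sqrt{122}\right)^{2} \approx 7752.0$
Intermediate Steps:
$g = \sqrt{122} \approx 11.045$
$\left(g + T\right)^{2} = \left(\sqrt{122} + 77\right)^{2} = \left(77 + \sqrt{122}\right)^{2}$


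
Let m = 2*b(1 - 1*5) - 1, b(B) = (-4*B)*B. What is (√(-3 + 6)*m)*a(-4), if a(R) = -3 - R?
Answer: -129*√3 ≈ -223.43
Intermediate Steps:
b(B) = -4*B²
m = -129 (m = 2*(-4*(1 - 1*5)²) - 1 = 2*(-4*(1 - 5)²) - 1 = 2*(-4*(-4)²) - 1 = 2*(-4*16) - 1 = 2*(-64) - 1 = -128 - 1 = -129)
(√(-3 + 6)*m)*a(-4) = (√(-3 + 6)*(-129))*(-3 - 1*(-4)) = (√3*(-129))*(-3 + 4) = -129*√3*1 = -129*√3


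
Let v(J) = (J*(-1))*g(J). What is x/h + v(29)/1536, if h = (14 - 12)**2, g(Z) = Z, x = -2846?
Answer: -1093705/1536 ≈ -712.05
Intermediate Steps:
h = 4 (h = 2**2 = 4)
v(J) = -J**2 (v(J) = (J*(-1))*J = (-J)*J = -J**2)
x/h + v(29)/1536 = -2846/4 - 1*29**2/1536 = -2846*1/4 - 1*841*(1/1536) = -1423/2 - 841*1/1536 = -1423/2 - 841/1536 = -1093705/1536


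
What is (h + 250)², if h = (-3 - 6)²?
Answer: 109561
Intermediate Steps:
h = 81 (h = (-9)² = 81)
(h + 250)² = (81 + 250)² = 331² = 109561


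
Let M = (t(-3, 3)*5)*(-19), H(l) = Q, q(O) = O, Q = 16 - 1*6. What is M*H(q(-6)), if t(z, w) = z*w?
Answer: 8550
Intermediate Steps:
Q = 10 (Q = 16 - 6 = 10)
H(l) = 10
t(z, w) = w*z
M = 855 (M = ((3*(-3))*5)*(-19) = -9*5*(-19) = -45*(-19) = 855)
M*H(q(-6)) = 855*10 = 8550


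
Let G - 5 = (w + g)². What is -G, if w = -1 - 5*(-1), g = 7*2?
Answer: -329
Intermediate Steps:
g = 14
w = 4 (w = -1 + 5 = 4)
G = 329 (G = 5 + (4 + 14)² = 5 + 18² = 5 + 324 = 329)
-G = -1*329 = -329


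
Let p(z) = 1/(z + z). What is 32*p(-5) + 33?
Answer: 149/5 ≈ 29.800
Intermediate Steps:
p(z) = 1/(2*z)
32*p(-5) + 33 = 32*((1/2)/(-5)) + 33 = 32*((1/2)*(-1/5)) + 33 = 32*(-1/10) + 33 = -16/5 + 33 = 149/5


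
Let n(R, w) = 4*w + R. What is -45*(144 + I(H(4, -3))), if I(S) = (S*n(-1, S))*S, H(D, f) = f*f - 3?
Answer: -43740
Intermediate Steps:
n(R, w) = R + 4*w
H(D, f) = -3 + f**2 (H(D, f) = f**2 - 3 = -3 + f**2)
I(S) = S**2*(-1 + 4*S) (I(S) = (S*(-1 + 4*S))*S = S**2*(-1 + 4*S))
-45*(144 + I(H(4, -3))) = -45*(144 + (-3 + (-3)**2)**2*(-1 + 4*(-3 + (-3)**2))) = -45*(144 + (-3 + 9)**2*(-1 + 4*(-3 + 9))) = -45*(144 + 6**2*(-1 + 4*6)) = -45*(144 + 36*(-1 + 24)) = -45*(144 + 36*23) = -45*(144 + 828) = -45*972 = -43740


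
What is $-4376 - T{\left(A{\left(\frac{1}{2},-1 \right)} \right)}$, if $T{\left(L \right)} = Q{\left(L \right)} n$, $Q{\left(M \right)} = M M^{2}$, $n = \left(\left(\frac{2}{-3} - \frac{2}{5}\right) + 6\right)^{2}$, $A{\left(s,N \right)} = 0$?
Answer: $-4376$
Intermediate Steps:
$n = \frac{5476}{225}$ ($n = \left(\left(2 \left(- \frac{1}{3}\right) - \frac{2}{5}\right) + 6\right)^{2} = \left(\left(- \frac{2}{3} - \frac{2}{5}\right) + 6\right)^{2} = \left(- \frac{16}{15} + 6\right)^{2} = \left(\frac{74}{15}\right)^{2} = \frac{5476}{225} \approx 24.338$)
$Q{\left(M \right)} = M^{3}$
$T{\left(L \right)} = \frac{5476 L^{3}}{225}$ ($T{\left(L \right)} = L^{3} \cdot \frac{5476}{225} = \frac{5476 L^{3}}{225}$)
$-4376 - T{\left(A{\left(\frac{1}{2},-1 \right)} \right)} = -4376 - \frac{5476 \cdot 0^{3}}{225} = -4376 - \frac{5476}{225} \cdot 0 = -4376 - 0 = -4376 + 0 = -4376$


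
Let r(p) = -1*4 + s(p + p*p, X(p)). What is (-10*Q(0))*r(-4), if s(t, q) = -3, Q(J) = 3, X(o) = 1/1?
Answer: 210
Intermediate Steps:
X(o) = 1 (X(o) = 1*1 = 1)
r(p) = -7 (r(p) = -1*4 - 3 = -4 - 3 = -7)
(-10*Q(0))*r(-4) = -10*3*(-7) = -30*(-7) = 210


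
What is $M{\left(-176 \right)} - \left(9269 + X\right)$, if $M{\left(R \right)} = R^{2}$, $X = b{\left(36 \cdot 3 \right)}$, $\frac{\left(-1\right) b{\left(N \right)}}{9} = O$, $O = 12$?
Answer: $21815$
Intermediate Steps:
$b{\left(N \right)} = -108$ ($b{\left(N \right)} = \left(-9\right) 12 = -108$)
$X = -108$
$M{\left(-176 \right)} - \left(9269 + X\right) = \left(-176\right)^{2} - \left(9269 - 108\right) = 30976 - 9161 = 21815$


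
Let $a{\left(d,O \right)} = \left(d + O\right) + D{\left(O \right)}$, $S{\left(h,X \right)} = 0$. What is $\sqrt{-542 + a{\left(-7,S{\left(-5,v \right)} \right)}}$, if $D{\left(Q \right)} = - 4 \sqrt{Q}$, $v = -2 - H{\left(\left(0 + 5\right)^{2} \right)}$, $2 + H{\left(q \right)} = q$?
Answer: $3 i \sqrt{61} \approx 23.431 i$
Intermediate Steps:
$H{\left(q \right)} = -2 + q$
$v = -25$ ($v = -2 - \left(-2 + \left(0 + 5\right)^{2}\right) = -2 - \left(-2 + 5^{2}\right) = -2 - \left(-2 + 25\right) = -2 - 23 = -25$)
$a{\left(d,O \right)} = O + d - 4 \sqrt{O}$ ($a{\left(d,O \right)} = \left(d + O\right) - 4 \sqrt{O} = \left(O + d\right) - 4 \sqrt{O} = O + d - 4 \sqrt{O}$)
$\sqrt{-542 + a{\left(-7,S{\left(-5,v \right)} \right)}} = \sqrt{-542 - \left(7 + 4 \sqrt{0}\right)} = \sqrt{-542 - 7} = \sqrt{-549} = 3 i \sqrt{61}$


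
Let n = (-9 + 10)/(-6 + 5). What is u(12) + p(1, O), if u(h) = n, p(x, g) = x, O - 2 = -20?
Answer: 0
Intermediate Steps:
O = -18 (O = 2 - 20 = -18)
n = -1 (n = 1/(-1) = 1*(-1) = -1)
u(h) = -1
u(12) + p(1, O) = -1 + 1 = 0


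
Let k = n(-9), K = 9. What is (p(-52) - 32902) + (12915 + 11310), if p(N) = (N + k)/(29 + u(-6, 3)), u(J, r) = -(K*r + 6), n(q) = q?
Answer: -34647/4 ≈ -8661.8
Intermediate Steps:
k = -9
u(J, r) = -6 - 9*r (u(J, r) = -(9*r + 6) = -(6 + 9*r) = -6 - 9*r)
p(N) = 9/4 - N/4 (p(N) = (N - 9)/(29 + (-6 - 9*3)) = (-9 + N)/(29 + (-6 - 27)) = (-9 + N)/(29 - 33) = (-9 + N)/(-4) = (-9 + N)*(-¼) = 9/4 - N/4)
(p(-52) - 32902) + (12915 + 11310) = ((9/4 - ¼*(-52)) - 32902) + (12915 + 11310) = ((9/4 + 13) - 32902) + 24225 = (61/4 - 32902) + 24225 = -131547/4 + 24225 = -34647/4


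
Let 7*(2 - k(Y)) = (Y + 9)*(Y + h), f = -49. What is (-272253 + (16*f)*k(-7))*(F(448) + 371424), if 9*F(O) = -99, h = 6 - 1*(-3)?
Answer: -101534286049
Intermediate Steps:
h = 9 (h = 6 + 3 = 9)
k(Y) = 2 - (9 + Y)²/7 (k(Y) = 2 - (Y + 9)*(Y + 9)/7 = 2 - (9 + Y)*(9 + Y)/7 = 2 - (9 + Y)²/7)
F(O) = -11 (F(O) = (⅑)*(-99) = -11)
(-272253 + (16*f)*k(-7))*(F(448) + 371424) = (-272253 + (16*(-49))*(-67/7 - 18/7*(-7) - ⅐*(-7)²))*(-11 + 371424) = (-272253 - 784*(-67/7 + 18 - ⅐*49))*371413 = (-272253 - 784*(-67/7 + 18 - 7))*371413 = (-272253 - 784*10/7)*371413 = (-272253 - 1120)*371413 = -273373*371413 = -101534286049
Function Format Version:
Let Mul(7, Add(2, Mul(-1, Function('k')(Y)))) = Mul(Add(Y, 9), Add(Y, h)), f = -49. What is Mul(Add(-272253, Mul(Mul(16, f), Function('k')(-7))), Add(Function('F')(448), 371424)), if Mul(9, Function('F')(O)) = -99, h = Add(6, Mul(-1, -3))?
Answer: -101534286049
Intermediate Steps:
h = 9 (h = Add(6, 3) = 9)
Function('k')(Y) = Add(2, Mul(Rational(-1, 7), Pow(Add(9, Y), 2))) (Function('k')(Y) = Add(2, Mul(Rational(-1, 7), Mul(Add(Y, 9), Add(Y, 9)))) = Add(2, Mul(Rational(-1, 7), Mul(Add(9, Y), Add(9, Y)))) = Add(2, Mul(Rational(-1, 7), Pow(Add(9, Y), 2))))
Function('F')(O) = -11 (Function('F')(O) = Mul(Rational(1, 9), -99) = -11)
Mul(Add(-272253, Mul(Mul(16, f), Function('k')(-7))), Add(Function('F')(448), 371424)) = Mul(Add(-272253, Mul(Mul(16, -49), Add(Rational(-67, 7), Mul(Rational(-18, 7), -7), Mul(Rational(-1, 7), Pow(-7, 2))))), Add(-11, 371424)) = Mul(Add(-272253, Mul(-784, Add(Rational(-67, 7), 18, Mul(Rational(-1, 7), 49)))), 371413) = Mul(Add(-272253, Mul(-784, Add(Rational(-67, 7), 18, -7))), 371413) = Mul(Add(-272253, Mul(-784, Rational(10, 7))), 371413) = Mul(Add(-272253, -1120), 371413) = Mul(-273373, 371413) = -101534286049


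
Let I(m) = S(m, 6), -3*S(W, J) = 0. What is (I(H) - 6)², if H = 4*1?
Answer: 36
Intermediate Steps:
H = 4
S(W, J) = 0 (S(W, J) = -⅓*0 = 0)
I(m) = 0
(I(H) - 6)² = (0 - 6)² = (-6)² = 36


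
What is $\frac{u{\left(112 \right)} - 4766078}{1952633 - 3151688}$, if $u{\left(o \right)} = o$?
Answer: $\frac{4765966}{1199055} \approx 3.9748$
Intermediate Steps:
$\frac{u{\left(112 \right)} - 4766078}{1952633 - 3151688} = \frac{112 - 4766078}{1952633 - 3151688} = - \frac{4765966}{-1199055} = \left(-4765966\right) \left(- \frac{1}{1199055}\right) = \frac{4765966}{1199055}$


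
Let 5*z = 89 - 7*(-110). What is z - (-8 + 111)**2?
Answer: -52186/5 ≈ -10437.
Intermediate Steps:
z = 859/5 (z = (89 - 7*(-110))/5 = (89 + 770)/5 = (1/5)*859 = 859/5 ≈ 171.80)
z - (-8 + 111)**2 = 859/5 - (-8 + 111)**2 = 859/5 - 1*103**2 = 859/5 - 1*10609 = 859/5 - 10609 = -52186/5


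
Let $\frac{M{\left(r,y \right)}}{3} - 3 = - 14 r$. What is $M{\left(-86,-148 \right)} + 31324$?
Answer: $34945$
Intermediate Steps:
$M{\left(r,y \right)} = 9 - 42 r$ ($M{\left(r,y \right)} = 9 + 3 \left(- 14 r\right) = 9 - 42 r$)
$M{\left(-86,-148 \right)} + 31324 = \left(9 - -3612\right) + 31324 = \left(9 + 3612\right) + 31324 = 3621 + 31324 = 34945$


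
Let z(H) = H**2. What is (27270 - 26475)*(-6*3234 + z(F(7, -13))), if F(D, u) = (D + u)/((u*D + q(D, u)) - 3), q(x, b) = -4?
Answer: -37038251025/2401 ≈ -1.5426e+7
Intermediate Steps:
F(D, u) = (D + u)/(-7 + D*u) (F(D, u) = (D + u)/((u*D - 4) - 3) = (D + u)/((D*u - 4) - 3) = (D + u)/((-4 + D*u) - 3) = (D + u)/(-7 + D*u))
(27270 - 26475)*(-6*3234 + z(F(7, -13))) = (27270 - 26475)*(-6*3234 + ((7 - 13)/(-7 + 7*(-13)))**2) = 795*(-19404 + (-6/(-7 - 91))**2) = 795*(-19404 + (-6/(-98))**2) = 795*(-19404 + (-1/98*(-6))**2) = 795*(-19404 + (3/49)**2) = 795*(-19404 + 9/2401) = 795*(-46588995/2401) = -37038251025/2401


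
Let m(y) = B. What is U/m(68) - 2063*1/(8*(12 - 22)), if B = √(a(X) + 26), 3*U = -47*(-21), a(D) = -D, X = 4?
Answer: 2063/80 + 329*√22/22 ≈ 95.931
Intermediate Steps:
U = 329 (U = (-47*(-21))/3 = (⅓)*987 = 329)
B = √22 (B = √(-1*4 + 26) = √(-4 + 26) = √22 ≈ 4.6904)
m(y) = √22
U/m(68) - 2063*1/(8*(12 - 22)) = 329/(√22) - 2063*1/(8*(12 - 22)) = 329*(√22/22) - 2063/((-10*8)) = 329*√22/22 - 2063/(-80) = 329*√22/22 - 2063*(-1/80) = 329*√22/22 + 2063/80 = 2063/80 + 329*√22/22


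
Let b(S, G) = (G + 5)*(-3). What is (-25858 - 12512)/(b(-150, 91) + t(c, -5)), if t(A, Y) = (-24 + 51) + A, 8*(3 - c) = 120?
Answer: 12790/91 ≈ 140.55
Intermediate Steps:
b(S, G) = -15 - 3*G (b(S, G) = (5 + G)*(-3) = -15 - 3*G)
c = -12 (c = 3 - ⅛*120 = 3 - 15 = -12)
t(A, Y) = 27 + A
(-25858 - 12512)/(b(-150, 91) + t(c, -5)) = (-25858 - 12512)/((-15 - 3*91) + (27 - 12)) = -38370/((-15 - 273) + 15) = -38370/(-288 + 15) = -38370/(-273) = -38370*(-1/273) = 12790/91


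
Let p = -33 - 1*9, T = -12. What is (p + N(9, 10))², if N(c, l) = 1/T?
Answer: 255025/144 ≈ 1771.0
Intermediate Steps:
p = -42 (p = -33 - 9 = -42)
N(c, l) = -1/12 (N(c, l) = 1/(-12) = -1/12)
(p + N(9, 10))² = (-42 - 1/12)² = (-505/12)² = 255025/144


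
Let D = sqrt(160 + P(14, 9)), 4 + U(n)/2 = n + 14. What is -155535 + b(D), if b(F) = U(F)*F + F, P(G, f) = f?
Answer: -154924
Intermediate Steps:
U(n) = 20 + 2*n (U(n) = -8 + 2*(n + 14) = -8 + 2*(14 + n) = -8 + (28 + 2*n) = 20 + 2*n)
D = 13 (D = sqrt(160 + 9) = sqrt(169) = 13)
b(F) = F + F*(20 + 2*F) (b(F) = (20 + 2*F)*F + F = F*(20 + 2*F) + F = F + F*(20 + 2*F))
-155535 + b(D) = -155535 + 13*(21 + 2*13) = -155535 + 13*(21 + 26) = -155535 + 13*47 = -155535 + 611 = -154924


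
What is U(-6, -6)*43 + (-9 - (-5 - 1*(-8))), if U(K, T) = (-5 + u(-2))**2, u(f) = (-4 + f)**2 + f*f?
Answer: 52663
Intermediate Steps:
u(f) = f**2 + (-4 + f)**2 (u(f) = (-4 + f)**2 + f**2 = f**2 + (-4 + f)**2)
U(K, T) = 1225 (U(K, T) = (-5 + ((-2)**2 + (-4 - 2)**2))**2 = (-5 + (4 + (-6)**2))**2 = (-5 + (4 + 36))**2 = (-5 + 40)**2 = 35**2 = 1225)
U(-6, -6)*43 + (-9 - (-5 - 1*(-8))) = 1225*43 + (-9 - (-5 - 1*(-8))) = 52675 + (-9 - (-5 + 8)) = 52675 + (-9 - 1*3) = 52675 + (-9 - 3) = 52675 - 12 = 52663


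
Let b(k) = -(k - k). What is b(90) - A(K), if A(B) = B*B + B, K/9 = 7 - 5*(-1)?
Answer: -11772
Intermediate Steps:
K = 108 (K = 9*(7 - 5*(-1)) = 9*(7 + 5) = 9*12 = 108)
A(B) = B + B² (A(B) = B² + B = B + B²)
b(k) = 0 (b(k) = -1*0 = 0)
b(90) - A(K) = 0 - 108*(1 + 108) = 0 - 108*109 = 0 - 1*11772 = 0 - 11772 = -11772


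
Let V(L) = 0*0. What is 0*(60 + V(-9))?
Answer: 0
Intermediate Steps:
V(L) = 0
0*(60 + V(-9)) = 0*(60 + 0) = 0*60 = 0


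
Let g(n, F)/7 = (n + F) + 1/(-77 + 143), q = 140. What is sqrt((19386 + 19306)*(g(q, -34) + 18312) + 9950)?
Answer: 2*sqrt(200716699557)/33 ≈ 27152.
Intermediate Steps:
g(n, F) = 7/66 + 7*F + 7*n (g(n, F) = 7*((n + F) + 1/(-77 + 143)) = 7*((F + n) + 1/66) = 7*(1/66 + F + n) = 7/66 + 7*F + 7*n)
sqrt((19386 + 19306)*(g(q, -34) + 18312) + 9950) = sqrt((19386 + 19306)*((7/66 + 7*(-34) + 7*140) + 18312) + 9950) = sqrt(38692*((7/66 - 238 + 980) + 18312) + 9950) = sqrt(38692*(48979/66 + 18312) + 9950) = sqrt(38692*(1257571/66) + 9950) = sqrt(24328968566/33 + 9950) = sqrt(24329296916/33) = 2*sqrt(200716699557)/33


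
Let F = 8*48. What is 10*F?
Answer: 3840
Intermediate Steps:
F = 384
10*F = 10*384 = 3840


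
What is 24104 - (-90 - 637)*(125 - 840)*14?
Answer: -7253166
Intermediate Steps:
24104 - (-90 - 637)*(125 - 840)*14 = 24104 - (-727*(-715))*14 = 24104 - 519805*14 = 24104 - 1*7277270 = 24104 - 7277270 = -7253166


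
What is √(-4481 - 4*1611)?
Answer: 5*I*√437 ≈ 104.52*I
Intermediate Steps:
√(-4481 - 4*1611) = √(-4481 - 6444) = √(-10925) = 5*I*√437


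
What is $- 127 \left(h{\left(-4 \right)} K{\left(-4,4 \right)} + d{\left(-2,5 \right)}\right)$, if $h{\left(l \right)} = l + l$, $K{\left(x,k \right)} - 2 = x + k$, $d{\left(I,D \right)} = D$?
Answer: $1397$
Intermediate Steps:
$K{\left(x,k \right)} = 2 + k + x$ ($K{\left(x,k \right)} = 2 + \left(x + k\right) = 2 + \left(k + x\right) = 2 + k + x$)
$h{\left(l \right)} = 2 l$
$- 127 \left(h{\left(-4 \right)} K{\left(-4,4 \right)} + d{\left(-2,5 \right)}\right) = - 127 \left(2 \left(-4\right) \left(2 + 4 - 4\right) + 5\right) = - 127 \left(\left(-8\right) 2 + 5\right) = - 127 \left(-16 + 5\right) = \left(-127\right) \left(-11\right) = 1397$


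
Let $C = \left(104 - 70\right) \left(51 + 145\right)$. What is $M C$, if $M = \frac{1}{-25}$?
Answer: $- \frac{6664}{25} \approx -266.56$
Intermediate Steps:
$M = - \frac{1}{25} \approx -0.04$
$C = 6664$ ($C = 34 \cdot 196 = 6664$)
$M C = \left(- \frac{1}{25}\right) 6664 = - \frac{6664}{25}$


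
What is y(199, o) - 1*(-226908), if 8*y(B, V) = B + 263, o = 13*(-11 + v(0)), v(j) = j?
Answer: 907863/4 ≈ 2.2697e+5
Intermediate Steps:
o = -143 (o = 13*(-11 + 0) = 13*(-11) = -143)
y(B, V) = 263/8 + B/8 (y(B, V) = (B + 263)/8 = (263 + B)/8 = 263/8 + B/8)
y(199, o) - 1*(-226908) = (263/8 + (1/8)*199) - 1*(-226908) = (263/8 + 199/8) + 226908 = 231/4 + 226908 = 907863/4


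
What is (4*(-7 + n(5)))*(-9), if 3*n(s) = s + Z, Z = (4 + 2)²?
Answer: -240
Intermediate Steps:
Z = 36 (Z = 6² = 36)
n(s) = 12 + s/3 (n(s) = (s + 36)/3 = (36 + s)/3 = 12 + s/3)
(4*(-7 + n(5)))*(-9) = (4*(-7 + (12 + (⅓)*5)))*(-9) = (4*(-7 + (12 + 5/3)))*(-9) = (4*(-7 + 41/3))*(-9) = (4*(20/3))*(-9) = (80/3)*(-9) = -240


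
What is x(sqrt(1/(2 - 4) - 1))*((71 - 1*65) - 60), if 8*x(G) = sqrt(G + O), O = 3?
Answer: -27*sqrt(12 + 2*I*sqrt(6))/8 ≈ -11.923 - 2.3401*I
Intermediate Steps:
x(G) = sqrt(3 + G)/8 (x(G) = sqrt(G + 3)/8 = sqrt(3 + G)/8)
x(sqrt(1/(2 - 4) - 1))*((71 - 1*65) - 60) = (sqrt(3 + sqrt(1/(2 - 4) - 1))/8)*((71 - 1*65) - 60) = (sqrt(3 + sqrt(1/(-2) - 1))/8)*((71 - 65) - 60) = (sqrt(3 + sqrt(-1/2 - 1))/8)*(6 - 60) = (sqrt(3 + sqrt(-3/2))/8)*(-54) = (sqrt(3 + I*sqrt(6)/2)/8)*(-54) = -27*sqrt(3 + I*sqrt(6)/2)/4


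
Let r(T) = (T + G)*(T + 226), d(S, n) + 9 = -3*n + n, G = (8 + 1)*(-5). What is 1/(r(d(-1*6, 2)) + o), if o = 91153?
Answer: 1/78799 ≈ 1.2691e-5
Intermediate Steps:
G = -45 (G = 9*(-5) = -45)
d(S, n) = -9 - 2*n (d(S, n) = -9 + (-3*n + n) = -9 - 2*n)
r(T) = (-45 + T)*(226 + T) (r(T) = (T - 45)*(T + 226) = (-45 + T)*(226 + T))
1/(r(d(-1*6, 2)) + o) = 1/((-10170 + (-9 - 2*2)**2 + 181*(-9 - 2*2)) + 91153) = 1/((-10170 + (-9 - 4)**2 + 181*(-9 - 4)) + 91153) = 1/((-10170 + (-13)**2 + 181*(-13)) + 91153) = 1/((-10170 + 169 - 2353) + 91153) = 1/(-12354 + 91153) = 1/78799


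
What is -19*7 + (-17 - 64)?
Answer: -214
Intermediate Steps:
-19*7 + (-17 - 64) = -133 - 81 = -214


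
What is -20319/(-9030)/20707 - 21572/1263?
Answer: -1344532571741/78720352410 ≈ -17.080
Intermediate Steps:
-20319/(-9030)/20707 - 21572/1263 = -20319*(-1/9030)*(1/20707) - 21572*1/1263 = (6773/3010)*(1/20707) - 21572/1263 = 6773/62328070 - 21572/1263 = -1344532571741/78720352410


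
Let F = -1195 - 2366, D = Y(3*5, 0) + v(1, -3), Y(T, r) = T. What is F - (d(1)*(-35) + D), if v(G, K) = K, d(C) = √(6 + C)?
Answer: -3573 + 35*√7 ≈ -3480.4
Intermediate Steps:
D = 12 (D = 3*5 - 3 = 15 - 3 = 12)
F = -3561
F - (d(1)*(-35) + D) = -3561 - (√(6 + 1)*(-35) + 12) = -3561 - (√7*(-35) + 12) = -3561 - (-35*√7 + 12) = -3561 - (12 - 35*√7) = -3561 + (-12 + 35*√7) = -3573 + 35*√7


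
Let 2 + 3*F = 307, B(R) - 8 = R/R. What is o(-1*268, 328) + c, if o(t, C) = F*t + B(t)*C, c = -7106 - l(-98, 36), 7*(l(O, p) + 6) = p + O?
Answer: -659102/21 ≈ -31386.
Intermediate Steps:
l(O, p) = -6 + O/7 + p/7 (l(O, p) = -6 + (p + O)/7 = -6 + (O + p)/7 = -6 + (O/7 + p/7) = -6 + O/7 + p/7)
B(R) = 9 (B(R) = 8 + R/R = 8 + 1 = 9)
F = 305/3 (F = -2/3 + (1/3)*307 = -2/3 + 307/3 = 305/3 ≈ 101.67)
c = -49638/7 (c = -7106 - (-6 + (1/7)*(-98) + (1/7)*36) = -7106 - (-6 - 14 + 36/7) = -7106 - 1*(-104/7) = -7106 + 104/7 = -49638/7 ≈ -7091.1)
o(t, C) = 9*C + 305*t/3 (o(t, C) = 305*t/3 + 9*C = 9*C + 305*t/3)
o(-1*268, 328) + c = (9*328 + 305*(-1*268)/3) - 49638/7 = (2952 + (305/3)*(-268)) - 49638/7 = (2952 - 81740/3) - 49638/7 = -72884/3 - 49638/7 = -659102/21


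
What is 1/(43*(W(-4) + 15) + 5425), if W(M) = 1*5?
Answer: 1/6285 ≈ 0.00015911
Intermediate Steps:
W(M) = 5
1/(43*(W(-4) + 15) + 5425) = 1/(43*(5 + 15) + 5425) = 1/(43*20 + 5425) = 1/(860 + 5425) = 1/6285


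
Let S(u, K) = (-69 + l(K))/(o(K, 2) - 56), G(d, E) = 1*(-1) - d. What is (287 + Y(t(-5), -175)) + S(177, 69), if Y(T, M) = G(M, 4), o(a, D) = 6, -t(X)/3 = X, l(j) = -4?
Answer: 23123/50 ≈ 462.46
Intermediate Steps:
t(X) = -3*X
G(d, E) = -1 - d
Y(T, M) = -1 - M
S(u, K) = 73/50 (S(u, K) = (-69 - 4)/(6 - 56) = -73/(-50) = -73*(-1/50) = 73/50)
(287 + Y(t(-5), -175)) + S(177, 69) = (287 + (-1 - 1*(-175))) + 73/50 = (287 + (-1 + 175)) + 73/50 = (287 + 174) + 73/50 = 461 + 73/50 = 23123/50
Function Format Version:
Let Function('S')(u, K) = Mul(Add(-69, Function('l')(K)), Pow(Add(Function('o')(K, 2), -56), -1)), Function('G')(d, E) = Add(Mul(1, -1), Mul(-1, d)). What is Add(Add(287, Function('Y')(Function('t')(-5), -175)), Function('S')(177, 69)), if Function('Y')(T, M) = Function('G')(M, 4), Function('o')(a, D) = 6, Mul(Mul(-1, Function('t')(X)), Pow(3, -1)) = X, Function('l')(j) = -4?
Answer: Rational(23123, 50) ≈ 462.46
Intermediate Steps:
Function('t')(X) = Mul(-3, X)
Function('G')(d, E) = Add(-1, Mul(-1, d))
Function('Y')(T, M) = Add(-1, Mul(-1, M))
Function('S')(u, K) = Rational(73, 50) (Function('S')(u, K) = Mul(Add(-69, -4), Pow(Add(6, -56), -1)) = Mul(-73, Pow(-50, -1)) = Mul(-73, Rational(-1, 50)) = Rational(73, 50))
Add(Add(287, Function('Y')(Function('t')(-5), -175)), Function('S')(177, 69)) = Add(Add(287, Add(-1, Mul(-1, -175))), Rational(73, 50)) = Add(Add(287, Add(-1, 175)), Rational(73, 50)) = Add(Add(287, 174), Rational(73, 50)) = Add(461, Rational(73, 50)) = Rational(23123, 50)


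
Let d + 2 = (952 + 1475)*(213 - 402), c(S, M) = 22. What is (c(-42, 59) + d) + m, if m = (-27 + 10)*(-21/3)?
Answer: -458564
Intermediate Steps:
d = -458705 (d = -2 + (952 + 1475)*(213 - 402) = -2 + 2427*(-189) = -2 - 458703 = -458705)
m = 119 (m = -(-357)/3 = -17*(-7) = 119)
(c(-42, 59) + d) + m = (22 - 458705) + 119 = -458683 + 119 = -458564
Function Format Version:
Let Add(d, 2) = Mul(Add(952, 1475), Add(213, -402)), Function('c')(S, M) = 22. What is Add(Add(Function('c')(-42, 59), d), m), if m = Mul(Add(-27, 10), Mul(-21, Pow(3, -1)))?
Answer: -458564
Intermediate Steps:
d = -458705 (d = Add(-2, Mul(Add(952, 1475), Add(213, -402))) = Add(-2, Mul(2427, -189)) = Add(-2, -458703) = -458705)
m = 119 (m = Mul(-17, Mul(-21, Rational(1, 3))) = Mul(-17, -7) = 119)
Add(Add(Function('c')(-42, 59), d), m) = Add(Add(22, -458705), 119) = Add(-458683, 119) = -458564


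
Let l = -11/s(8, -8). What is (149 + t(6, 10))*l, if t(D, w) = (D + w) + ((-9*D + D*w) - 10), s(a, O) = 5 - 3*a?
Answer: 1771/19 ≈ 93.211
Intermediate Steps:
t(D, w) = -10 + w - 8*D + D*w (t(D, w) = (D + w) + (-10 - 9*D + D*w) = -10 + w - 8*D + D*w)
l = 11/19 (l = -11/(5 - 3*8) = -11/(5 - 24) = -11/(-19) = -11*(-1/19) = 11/19 ≈ 0.57895)
(149 + t(6, 10))*l = (149 + (-10 + 10 - 8*6 + 6*10))*(11/19) = (149 + (-10 + 10 - 48 + 60))*(11/19) = (149 + 12)*(11/19) = 161*(11/19) = 1771/19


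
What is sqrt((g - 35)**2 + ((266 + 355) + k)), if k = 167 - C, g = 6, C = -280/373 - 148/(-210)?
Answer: sqrt(2498788998195)/39165 ≈ 40.361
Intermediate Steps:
C = -1798/39165 (C = -280*1/373 - 148*(-1/210) = -280/373 + 74/105 = -1798/39165 ≈ -0.045908)
k = 6542353/39165 (k = 167 - 1*(-1798/39165) = 167 + 1798/39165 = 6542353/39165 ≈ 167.05)
sqrt((g - 35)**2 + ((266 + 355) + k)) = sqrt((6 - 35)**2 + ((266 + 355) + 6542353/39165)) = sqrt((-29)**2 + (621 + 6542353/39165)) = sqrt(841 + 30863818/39165) = sqrt(63801583/39165) = sqrt(2498788998195)/39165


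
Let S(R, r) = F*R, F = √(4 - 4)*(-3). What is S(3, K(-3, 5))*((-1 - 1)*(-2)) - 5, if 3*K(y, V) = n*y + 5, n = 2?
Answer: -5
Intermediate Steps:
K(y, V) = 5/3 + 2*y/3 (K(y, V) = (2*y + 5)/3 = (5 + 2*y)/3 = 5/3 + 2*y/3)
F = 0 (F = √0*(-3) = 0*(-3) = 0)
S(R, r) = 0 (S(R, r) = 0*R = 0)
S(3, K(-3, 5))*((-1 - 1)*(-2)) - 5 = 0*((-1 - 1)*(-2)) - 5 = 0*(-2*(-2)) - 5 = 0*4 - 5 = 0 - 5 = -5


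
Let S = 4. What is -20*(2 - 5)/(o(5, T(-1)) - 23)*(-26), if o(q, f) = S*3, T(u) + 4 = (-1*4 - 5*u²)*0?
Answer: 1560/11 ≈ 141.82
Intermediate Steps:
T(u) = -4 (T(u) = -4 + (-1*4 - 5*u²)*0 = -4 + (-4 - 5*u²)*0 = -4 + 0 = -4)
o(q, f) = 12 (o(q, f) = 4*3 = 12)
-20*(2 - 5)/(o(5, T(-1)) - 23)*(-26) = -20*(2 - 5)/(12 - 23)*(-26) = -(-60)/(-11)*(-26) = -(-60)*(-1)/11*(-26) = -20*3/11*(-26) = -60/11*(-26) = 1560/11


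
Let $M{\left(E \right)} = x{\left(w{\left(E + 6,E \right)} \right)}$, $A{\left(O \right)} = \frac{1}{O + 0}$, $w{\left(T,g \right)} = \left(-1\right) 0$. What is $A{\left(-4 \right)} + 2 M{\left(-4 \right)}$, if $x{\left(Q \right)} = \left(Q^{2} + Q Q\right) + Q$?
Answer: $- \frac{1}{4} \approx -0.25$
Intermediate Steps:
$w{\left(T,g \right)} = 0$
$x{\left(Q \right)} = Q + 2 Q^{2}$ ($x{\left(Q \right)} = \left(Q^{2} + Q^{2}\right) + Q = 2 Q^{2} + Q = Q + 2 Q^{2}$)
$A{\left(O \right)} = \frac{1}{O}$
$M{\left(E \right)} = 0$ ($M{\left(E \right)} = 0 \left(1 + 2 \cdot 0\right) = 0 \left(1 + 0\right) = 0 \cdot 1 = 0$)
$A{\left(-4 \right)} + 2 M{\left(-4 \right)} = \frac{1}{-4} + 2 \cdot 0 = - \frac{1}{4} + 0 = - \frac{1}{4}$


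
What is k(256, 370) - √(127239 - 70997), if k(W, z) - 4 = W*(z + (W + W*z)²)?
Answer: 2309232882180 - √56242 ≈ 2.3092e+12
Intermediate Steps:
k(W, z) = 4 + W*(z + (W + W*z)²)
k(256, 370) - √(127239 - 70997) = (4 + 256*370 + 256³*(1 + 370)²) - √(127239 - 70997) = (4 + 94720 + 16777216*371²) - √56242 = (4 + 94720 + 16777216*137641) - √56242 = (4 + 94720 + 2309232787456) - √56242 = 2309232882180 - √56242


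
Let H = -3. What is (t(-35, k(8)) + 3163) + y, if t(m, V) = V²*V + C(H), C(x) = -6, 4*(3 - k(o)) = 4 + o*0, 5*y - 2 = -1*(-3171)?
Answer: 18998/5 ≈ 3799.6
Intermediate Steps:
y = 3173/5 (y = ⅖ + (-1*(-3171))/5 = ⅖ + (⅕)*3171 = ⅖ + 3171/5 = 3173/5 ≈ 634.60)
k(o) = 2 (k(o) = 3 - (4 + o*0)/4 = 3 - (4 + 0)/4 = 3 - ¼*4 = 3 - 1 = 2)
t(m, V) = -6 + V³ (t(m, V) = V²*V - 6 = V³ - 6 = -6 + V³)
(t(-35, k(8)) + 3163) + y = ((-6 + 2³) + 3163) + 3173/5 = ((-6 + 8) + 3163) + 3173/5 = (2 + 3163) + 3173/5 = 3165 + 3173/5 = 18998/5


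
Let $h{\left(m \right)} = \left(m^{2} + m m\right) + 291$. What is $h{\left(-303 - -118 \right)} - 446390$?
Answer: $-377649$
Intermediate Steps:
$h{\left(m \right)} = 291 + 2 m^{2}$ ($h{\left(m \right)} = \left(m^{2} + m^{2}\right) + 291 = 2 m^{2} + 291 = 291 + 2 m^{2}$)
$h{\left(-303 - -118 \right)} - 446390 = \left(291 + 2 \left(-303 - -118\right)^{2}\right) - 446390 = \left(291 + 2 \left(-303 + 118\right)^{2}\right) - 446390 = \left(291 + 2 \left(-185\right)^{2}\right) - 446390 = \left(291 + 2 \cdot 34225\right) - 446390 = \left(291 + 68450\right) - 446390 = 68741 - 446390 = -377649$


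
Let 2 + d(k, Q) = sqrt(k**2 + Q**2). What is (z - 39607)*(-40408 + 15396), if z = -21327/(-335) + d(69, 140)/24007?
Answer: 7954345298841552/8042345 - 25012*sqrt(24361)/24007 ≈ 9.8906e+8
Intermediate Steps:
d(k, Q) = -2 + sqrt(Q**2 + k**2) (d(k, Q) = -2 + sqrt(k**2 + Q**2) = -2 + sqrt(Q**2 + k**2))
z = 511996619/8042345 + sqrt(24361)/24007 (z = -21327/(-335) + (-2 + sqrt(140**2 + 69**2))/24007 = -21327*(-1/335) + (-2 + sqrt(19600 + 4761))*(1/24007) = 21327/335 + (-2 + sqrt(24361))*(1/24007) = 21327/335 + (-2/24007 + sqrt(24361)/24007) = 511996619/8042345 + sqrt(24361)/24007 ≈ 63.669)
(z - 39607)*(-40408 + 15396) = ((511996619/8042345 + sqrt(24361)/24007) - 39607)*(-40408 + 15396) = (-318021161796/8042345 + sqrt(24361)/24007)*(-25012) = 7954345298841552/8042345 - 25012*sqrt(24361)/24007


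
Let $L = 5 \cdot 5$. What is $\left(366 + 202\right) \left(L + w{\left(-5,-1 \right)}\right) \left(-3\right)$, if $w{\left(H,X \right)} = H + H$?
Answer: $-25560$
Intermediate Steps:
$L = 25$
$w{\left(H,X \right)} = 2 H$
$\left(366 + 202\right) \left(L + w{\left(-5,-1 \right)}\right) \left(-3\right) = \left(366 + 202\right) \left(25 + 2 \left(-5\right)\right) \left(-3\right) = 568 \left(25 - 10\right) \left(-3\right) = 568 \cdot 15 \left(-3\right) = 568 \left(-45\right) = -25560$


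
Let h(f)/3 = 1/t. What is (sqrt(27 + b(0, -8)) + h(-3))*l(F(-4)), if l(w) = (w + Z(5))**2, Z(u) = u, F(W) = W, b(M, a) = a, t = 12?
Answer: 1/4 + sqrt(19) ≈ 4.6089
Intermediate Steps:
h(f) = 1/4 (h(f) = 3/12 = 3*(1/12) = 1/4)
l(w) = (5 + w)**2 (l(w) = (w + 5)**2 = (5 + w)**2)
(sqrt(27 + b(0, -8)) + h(-3))*l(F(-4)) = (sqrt(27 - 8) + 1/4)*(5 - 4)**2 = (sqrt(19) + 1/4)*1**2 = (1/4 + sqrt(19))*1 = 1/4 + sqrt(19)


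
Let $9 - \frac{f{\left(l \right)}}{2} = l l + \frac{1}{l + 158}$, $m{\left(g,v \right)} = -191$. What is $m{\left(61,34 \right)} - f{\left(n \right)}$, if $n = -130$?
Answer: $\frac{470275}{14} \approx 33591.0$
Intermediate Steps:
$f{\left(l \right)} = 18 - 2 l^{2} - \frac{2}{158 + l}$ ($f{\left(l \right)} = 18 - 2 \left(l l + \frac{1}{l + 158}\right) = 18 - 2 \left(l^{2} + \frac{1}{158 + l}\right) = 18 - \left(2 l^{2} + \frac{2}{158 + l}\right) = 18 - 2 l^{2} - \frac{2}{158 + l}$)
$m{\left(61,34 \right)} - f{\left(n \right)} = -191 - \frac{2 \left(1421 - \left(-130\right)^{3} - 158 \left(-130\right)^{2} + 9 \left(-130\right)\right)}{158 - 130} = -191 - \frac{2 \left(1421 - -2197000 - 2670200 - 1170\right)}{28} = -191 - 2 \cdot \frac{1}{28} \left(1421 + 2197000 - 2670200 - 1170\right) = -191 - 2 \cdot \frac{1}{28} \left(-472949\right) = -191 - - \frac{472949}{14} = -191 + \frac{472949}{14} = \frac{470275}{14}$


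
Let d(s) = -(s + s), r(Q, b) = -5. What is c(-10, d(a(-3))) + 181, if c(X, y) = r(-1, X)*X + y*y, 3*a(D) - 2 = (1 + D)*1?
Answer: 231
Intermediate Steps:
a(D) = 1 + D/3 (a(D) = 2/3 + ((1 + D)*1)/3 = 2/3 + (1 + D)/3 = 2/3 + (1/3 + D/3) = 1 + D/3)
d(s) = -2*s
c(X, y) = y**2 - 5*X (c(X, y) = -5*X + y*y = -5*X + y**2 = y**2 - 5*X)
c(-10, d(a(-3))) + 181 = ((-2*(1 + (1/3)*(-3)))**2 - 5*(-10)) + 181 = ((-2*(1 - 1))**2 + 50) + 181 = ((-2*0)**2 + 50) + 181 = (0**2 + 50) + 181 = (0 + 50) + 181 = 50 + 181 = 231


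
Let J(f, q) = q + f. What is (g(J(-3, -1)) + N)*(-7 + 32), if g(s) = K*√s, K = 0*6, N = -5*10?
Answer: -1250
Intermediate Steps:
J(f, q) = f + q
N = -50
K = 0
g(s) = 0 (g(s) = 0*√s = 0)
(g(J(-3, -1)) + N)*(-7 + 32) = (0 - 50)*(-7 + 32) = -50*25 = -1250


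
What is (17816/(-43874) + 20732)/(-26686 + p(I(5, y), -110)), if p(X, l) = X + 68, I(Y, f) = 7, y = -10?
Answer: -454788976/583765507 ≈ -0.77906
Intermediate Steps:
p(X, l) = 68 + X
(17816/(-43874) + 20732)/(-26686 + p(I(5, y), -110)) = (17816/(-43874) + 20732)/(-26686 + (68 + 7)) = (17816*(-1/43874) + 20732)/(-26686 + 75) = (-8908/21937 + 20732)/(-26611) = (454788976/21937)*(-1/26611) = -454788976/583765507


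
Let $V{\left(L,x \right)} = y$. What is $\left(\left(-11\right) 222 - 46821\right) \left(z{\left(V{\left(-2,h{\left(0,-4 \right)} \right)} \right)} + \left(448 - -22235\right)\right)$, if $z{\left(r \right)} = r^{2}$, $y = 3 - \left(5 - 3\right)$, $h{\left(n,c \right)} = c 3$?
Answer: $-1117481892$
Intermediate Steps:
$h{\left(n,c \right)} = 3 c$
$y = 1$ ($y = 3 - \left(5 - 3\right) = 3 - 2 = 1$)
$V{\left(L,x \right)} = 1$
$\left(\left(-11\right) 222 - 46821\right) \left(z{\left(V{\left(-2,h{\left(0,-4 \right)} \right)} \right)} + \left(448 - -22235\right)\right) = \left(\left(-11\right) 222 - 46821\right) \left(1^{2} + \left(448 - -22235\right)\right) = \left(-2442 - 46821\right) \left(1 + \left(448 + 22235\right)\right) = - 49263 \left(1 + 22683\right) = \left(-49263\right) 22684 = -1117481892$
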